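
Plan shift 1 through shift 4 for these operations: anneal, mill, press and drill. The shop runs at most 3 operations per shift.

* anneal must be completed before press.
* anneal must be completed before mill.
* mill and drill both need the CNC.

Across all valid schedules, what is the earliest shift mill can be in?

Precedence pushes mill to at least shift 2.
mill at shift 2 is achievable: press -> shift 2; drill -> shift 1; anneal -> shift 1; mill -> shift 2.

shift 2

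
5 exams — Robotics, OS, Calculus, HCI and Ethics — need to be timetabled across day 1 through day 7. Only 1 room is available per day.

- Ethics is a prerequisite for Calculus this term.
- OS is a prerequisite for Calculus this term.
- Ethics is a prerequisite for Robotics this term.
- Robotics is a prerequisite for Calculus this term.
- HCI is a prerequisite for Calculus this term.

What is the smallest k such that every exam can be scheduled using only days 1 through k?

The precedence chain requires at least 3 distinct days.
With at most 1 per day and 5 exams, at least 5 days are needed.
5 works (last occupied day: day 5): for example Robotics=day 2, Calculus=day 5, OS=day 3, Ethics=day 1, HCI=day 4.

5 days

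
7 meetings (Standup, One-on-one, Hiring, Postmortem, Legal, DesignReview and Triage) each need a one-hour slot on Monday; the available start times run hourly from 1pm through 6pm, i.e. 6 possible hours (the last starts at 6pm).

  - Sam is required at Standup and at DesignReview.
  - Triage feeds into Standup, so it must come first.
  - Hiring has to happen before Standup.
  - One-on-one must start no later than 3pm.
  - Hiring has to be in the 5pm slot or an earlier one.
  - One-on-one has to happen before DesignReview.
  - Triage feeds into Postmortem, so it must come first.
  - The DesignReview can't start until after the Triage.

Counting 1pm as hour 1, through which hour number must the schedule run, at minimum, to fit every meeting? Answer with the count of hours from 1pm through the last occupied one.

The precedence chain requires at least 2 distinct hours.
Could 2 hours be enough, i.e. nothing placed later than 2pm? No: One-on-one's window within 2 hours is {1pm, 2pm}; DesignReview must come after One-on-one (at 1pm or later) → {2pm}; Standup must come after Triage (at 1pm or later) → {2pm}; DesignReview can't share with Standup (2pm) → nothing is left.
So 2 hours is not enough.
3 works (last occupied hour: 3pm): for example One-on-one -> 1pm, DesignReview -> 3pm, Legal -> 1pm, Hiring -> 1pm, Postmortem -> 2pm, Triage -> 1pm, Standup -> 2pm.

3 hours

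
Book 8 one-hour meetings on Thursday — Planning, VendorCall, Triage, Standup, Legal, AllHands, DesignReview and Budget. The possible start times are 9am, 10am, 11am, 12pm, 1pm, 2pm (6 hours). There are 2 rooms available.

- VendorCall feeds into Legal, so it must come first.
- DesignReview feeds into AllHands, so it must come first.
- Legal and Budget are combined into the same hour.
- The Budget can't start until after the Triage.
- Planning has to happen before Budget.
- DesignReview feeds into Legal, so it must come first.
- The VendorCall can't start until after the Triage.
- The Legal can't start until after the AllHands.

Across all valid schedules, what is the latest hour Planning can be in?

1pm

Downstream work caps Planning at 1pm.
Planning at 1pm is achievable: AllHands=10am; Triage=9am; VendorCall=10am; DesignReview=9am; Planning=1pm; Standup=11am; Budget=2pm; Legal=2pm.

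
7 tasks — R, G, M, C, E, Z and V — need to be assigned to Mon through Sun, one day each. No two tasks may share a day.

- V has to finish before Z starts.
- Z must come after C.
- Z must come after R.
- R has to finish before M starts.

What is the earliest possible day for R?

Downstream work caps R at Sat.
R at Mon is achievable: M=Fri, C=Tue, V=Wed, R=Mon, E=Sun, Z=Thu, G=Sat.

Mon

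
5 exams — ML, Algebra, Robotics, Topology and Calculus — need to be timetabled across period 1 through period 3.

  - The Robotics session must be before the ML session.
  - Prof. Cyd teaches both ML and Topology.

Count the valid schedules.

Splitting on ML: it can be period 2 (18), period 3 (36). Listing each branch's schedules as (Algebra, Robotics, Topology, Calculus) by period number:
ML=period 2: (1,1,1,1) (1,1,1,2) (1,1,1,3) (1,1,3,1) (1,1,3,2) (1,1,3,3) (2,1,1,1) (2,1,1,2) (2,1,1,3) (2,1,3,1) (2,1,3,2) (2,1,3,3) (3,1,1,1) (3,1,1,2) (3,1,1,3) (3,1,3,1) (3,1,3,2) (3,1,3,3) — 18.
ML=period 3: (1,1,1,1) (1,1,1,2) (1,1,1,3) (1,1,2,1) (1,1,2,2) (1,1,2,3) (1,2,1,1) (1,2,1,2) (1,2,1,3) (1,2,2,1) (1,2,2,2) (1,2,2,3) (2,1,1,1) (2,1,1,2) (2,1,1,3) (2,1,2,1) (2,1,2,2) (2,1,2,3) (2,2,1,1) (2,2,1,2) (2,2,1,3) (2,2,2,1) (2,2,2,2) (2,2,2,3) (3,1,1,1) (3,1,1,2) (3,1,1,3) (3,1,2,1) (3,1,2,2) (3,1,2,3) (3,2,1,1) (3,2,1,2) (3,2,1,3) (3,2,2,1) (3,2,2,2) (3,2,2,3) — 36.
Summing: 18 + 36 = 54.

54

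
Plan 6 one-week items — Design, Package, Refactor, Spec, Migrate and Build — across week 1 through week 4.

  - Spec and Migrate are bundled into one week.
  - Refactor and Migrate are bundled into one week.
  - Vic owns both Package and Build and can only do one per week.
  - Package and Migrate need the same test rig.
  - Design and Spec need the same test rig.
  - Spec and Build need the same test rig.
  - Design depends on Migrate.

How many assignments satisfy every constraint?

36

Splitting on Design: it can be week 2 (6), week 3 (12), week 4 (18). Listing each branch's schedules as (Package, Refactor, Spec, Migrate, Build) by week number:
Design=week 2: (2,1,1,1,3) (2,1,1,1,4) (3,1,1,1,2) (3,1,1,1,4) (4,1,1,1,2) (4,1,1,1,3) — 6.
Design=week 3: (1,2,2,2,3) (1,2,2,2,4) (2,1,1,1,3) (2,1,1,1,4) (3,1,1,1,2) (3,1,1,1,4) (3,2,2,2,1) (3,2,2,2,4) (4,1,1,1,2) (4,1,1,1,3) (4,2,2,2,1) (4,2,2,2,3) — 12.
Design=week 4: (1,2,2,2,3) (1,2,2,2,4) (1,3,3,3,2) (1,3,3,3,4) (2,1,1,1,3) (2,1,1,1,4) (2,3,3,3,1) (2,3,3,3,4) (3,1,1,1,2) (3,1,1,1,4) (3,2,2,2,1) (3,2,2,2,4) (4,1,1,1,2) (4,1,1,1,3) (4,2,2,2,1) (4,2,2,2,3) (4,3,3,3,1) (4,3,3,3,2) — 18.
Summing: 6 + 12 + 18 = 36.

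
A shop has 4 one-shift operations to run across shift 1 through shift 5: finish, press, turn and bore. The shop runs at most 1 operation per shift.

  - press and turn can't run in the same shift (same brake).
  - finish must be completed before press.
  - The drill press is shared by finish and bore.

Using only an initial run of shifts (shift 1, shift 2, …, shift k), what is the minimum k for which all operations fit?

The precedence chain requires at least 2 distinct shifts.
With at most 1 per shift and 4 operations, at least 4 shifts are needed.
4 works (last occupied shift: shift 4): for example press=shift 2, finish=shift 1, turn=shift 3, bore=shift 4.

4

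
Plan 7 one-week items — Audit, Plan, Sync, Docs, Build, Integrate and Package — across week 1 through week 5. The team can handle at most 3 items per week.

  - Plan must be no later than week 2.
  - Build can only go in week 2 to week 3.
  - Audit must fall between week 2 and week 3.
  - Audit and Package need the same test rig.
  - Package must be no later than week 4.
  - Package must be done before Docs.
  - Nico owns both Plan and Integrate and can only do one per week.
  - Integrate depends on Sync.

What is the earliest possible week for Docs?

week 2

Precedence pushes Docs to at least week 2.
Docs at week 2 is achievable: Audit in week 2; Sync in week 1; Plan in week 1; Build in week 2; Docs in week 2; Integrate in week 3; Package in week 1.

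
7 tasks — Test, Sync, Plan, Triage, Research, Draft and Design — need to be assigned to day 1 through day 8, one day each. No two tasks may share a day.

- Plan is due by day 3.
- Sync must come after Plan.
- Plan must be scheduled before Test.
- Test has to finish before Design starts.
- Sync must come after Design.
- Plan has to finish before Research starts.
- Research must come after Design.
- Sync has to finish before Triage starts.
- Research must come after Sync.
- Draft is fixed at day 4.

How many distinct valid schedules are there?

14

Splitting on Test: it can be day 2 (10), day 3 (4). Listing each branch's schedules as (Sync, Plan, Triage, Research, Draft, Design) by day number:
Test=day 2: (5,1,6,7,4,3) (5,1,6,8,4,3) (5,1,7,6,4,3) (5,1,7,8,4,3) (5,1,8,6,4,3) (5,1,8,7,4,3) (6,1,7,8,4,3) (6,1,7,8,4,5) (6,1,8,7,4,3) (6,1,8,7,4,5) — 10.
Test=day 3: (6,1,7,8,4,5) (6,1,8,7,4,5) (6,2,7,8,4,5) (6,2,8,7,4,5) — 4.
Summing: 10 + 4 = 14.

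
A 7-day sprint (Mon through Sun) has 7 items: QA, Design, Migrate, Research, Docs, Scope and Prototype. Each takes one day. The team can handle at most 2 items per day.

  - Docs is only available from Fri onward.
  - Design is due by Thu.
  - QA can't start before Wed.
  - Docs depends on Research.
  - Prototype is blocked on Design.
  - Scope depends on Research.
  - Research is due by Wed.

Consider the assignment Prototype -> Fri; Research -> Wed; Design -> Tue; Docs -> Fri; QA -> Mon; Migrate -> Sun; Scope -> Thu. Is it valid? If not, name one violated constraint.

No — it violates: QA can't start before Wed

Docs depends on Research — holds.
Prototype is blocked on Design — holds.
Docs is only available from Fri onward — holds.
Design is due by Thu — holds.
QA can't start before Wed — violated.
Scope depends on Research — holds.
Research is due by Wed — holds.
The team can handle at most 2 items per day — holds.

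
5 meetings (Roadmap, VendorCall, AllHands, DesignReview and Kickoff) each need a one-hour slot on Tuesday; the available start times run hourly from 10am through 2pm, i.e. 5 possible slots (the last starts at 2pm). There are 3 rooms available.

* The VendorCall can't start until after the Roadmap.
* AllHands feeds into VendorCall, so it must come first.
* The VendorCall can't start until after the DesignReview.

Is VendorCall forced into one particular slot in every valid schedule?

No

VendorCall can be 11am (e.g. DesignReview in 10am; Kickoff in 11am; VendorCall in 11am; Roadmap in 10am; AllHands in 10am) or 12pm (e.g. VendorCall in 12pm, AllHands in 10am, Roadmap in 10am, Kickoff in 11am, DesignReview in 10am).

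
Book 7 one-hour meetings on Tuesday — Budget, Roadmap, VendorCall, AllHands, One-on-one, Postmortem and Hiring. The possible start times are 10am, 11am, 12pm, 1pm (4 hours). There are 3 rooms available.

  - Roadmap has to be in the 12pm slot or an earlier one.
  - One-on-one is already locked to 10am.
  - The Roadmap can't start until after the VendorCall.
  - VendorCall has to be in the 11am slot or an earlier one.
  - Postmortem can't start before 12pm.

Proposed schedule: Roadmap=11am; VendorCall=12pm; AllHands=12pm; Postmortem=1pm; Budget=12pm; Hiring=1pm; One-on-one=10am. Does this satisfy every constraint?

No. VendorCall has to be in the 11am slot or an earlier one is not satisfied.

VendorCall has to be in the 11am slot or an earlier one — violated.
Postmortem can't start before 12pm — holds.
Roadmap has to be in the 12pm slot or an earlier one — holds.
One-on-one is already locked to 10am — holds.
There are 3 rooms available — holds.
The Roadmap can't start until after the VendorCall — violated.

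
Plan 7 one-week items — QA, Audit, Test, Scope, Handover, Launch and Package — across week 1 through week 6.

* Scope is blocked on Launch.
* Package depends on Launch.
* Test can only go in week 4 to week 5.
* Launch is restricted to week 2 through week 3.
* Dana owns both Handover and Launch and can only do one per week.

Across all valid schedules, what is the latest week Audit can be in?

week 6

Audit at week 6 is achievable: Scope -> week 3, Handover -> week 1, Package -> week 3, QA -> week 1, Test -> week 4, Launch -> week 2, Audit -> week 6.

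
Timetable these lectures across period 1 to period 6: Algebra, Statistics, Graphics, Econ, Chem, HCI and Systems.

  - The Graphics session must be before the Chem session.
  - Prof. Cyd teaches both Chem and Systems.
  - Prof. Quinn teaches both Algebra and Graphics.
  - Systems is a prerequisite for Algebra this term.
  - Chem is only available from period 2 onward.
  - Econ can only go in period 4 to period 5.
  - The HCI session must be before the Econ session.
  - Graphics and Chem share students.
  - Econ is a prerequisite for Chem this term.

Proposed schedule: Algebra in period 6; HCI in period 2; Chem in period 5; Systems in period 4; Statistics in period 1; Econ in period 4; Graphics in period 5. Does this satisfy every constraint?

No. Graphics and Chem share students is not satisfied.

Econ is a prerequisite for Chem this term — holds.
Prof. Quinn teaches both Algebra and Graphics — holds.
Systems is a prerequisite for Algebra this term — holds.
Chem is only available from period 2 onward — holds.
Econ can only go in period 4 to period 5 — holds.
Graphics and Chem share students — violated.
The HCI session must be before the Econ session — holds.
The Graphics session must be before the Chem session — violated.
Prof. Cyd teaches both Chem and Systems — holds.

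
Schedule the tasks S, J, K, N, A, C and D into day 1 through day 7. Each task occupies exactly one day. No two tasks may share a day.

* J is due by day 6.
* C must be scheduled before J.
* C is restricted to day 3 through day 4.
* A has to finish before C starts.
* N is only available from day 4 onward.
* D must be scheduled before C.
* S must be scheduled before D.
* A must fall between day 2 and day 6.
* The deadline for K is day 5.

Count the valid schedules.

2

Enumerating: N in day 7, C in day 4, K in day 5, S in day 1, A in day 2, D in day 3, J in day 6 | C in day 4, K in day 5, D in day 2, N in day 7, J in day 6, S in day 1, A in day 3.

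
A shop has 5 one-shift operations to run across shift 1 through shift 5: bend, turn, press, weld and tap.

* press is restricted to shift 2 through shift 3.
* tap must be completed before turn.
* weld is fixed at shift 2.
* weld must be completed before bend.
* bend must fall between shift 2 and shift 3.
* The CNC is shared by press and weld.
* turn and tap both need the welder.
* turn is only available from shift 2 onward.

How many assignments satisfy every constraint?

10

Splitting on turn: it can be shift 2 (1), shift 3 (2), shift 4 (3), shift 5 (4). Listing each branch's schedules as (bend, press, weld, tap) by shift number:
turn=shift 2: (3,3,2,1) — 1.
turn=shift 3: (3,3,2,1) (3,3,2,2) — 2.
turn=shift 4: (3,3,2,1) (3,3,2,2) (3,3,2,3) — 3.
turn=shift 5: (3,3,2,1) (3,3,2,2) (3,3,2,3) (3,3,2,4) — 4.
Summing: 1 + 2 + 3 + 4 = 10.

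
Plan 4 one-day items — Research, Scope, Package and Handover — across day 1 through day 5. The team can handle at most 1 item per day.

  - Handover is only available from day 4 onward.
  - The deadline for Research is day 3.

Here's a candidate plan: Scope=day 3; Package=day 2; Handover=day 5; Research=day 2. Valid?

No — it violates: The team can handle at most 1 item per day

The team can handle at most 1 item per day — violated.
Handover is only available from day 4 onward — holds.
The deadline for Research is day 3 — holds.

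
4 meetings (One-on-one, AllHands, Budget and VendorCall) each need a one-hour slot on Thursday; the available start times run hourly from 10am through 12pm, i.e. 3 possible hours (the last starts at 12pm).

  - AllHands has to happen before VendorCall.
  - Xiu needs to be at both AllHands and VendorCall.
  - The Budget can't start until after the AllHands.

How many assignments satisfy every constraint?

15

Splitting on One-on-one: it can be 10am (5), 11am (5), 12pm (5). Listing each branch's schedules as (AllHands, Budget, VendorCall):
One-on-one=10am: (10am,11am,11am) (10am,11am,12pm) (10am,12pm,11am) (10am,12pm,12pm) (11am,12pm,12pm) — 5.
One-on-one=11am: (10am,11am,11am) (10am,11am,12pm) (10am,12pm,11am) (10am,12pm,12pm) (11am,12pm,12pm) — 5.
One-on-one=12pm: (10am,11am,11am) (10am,11am,12pm) (10am,12pm,11am) (10am,12pm,12pm) (11am,12pm,12pm) — 5.
Summing: 5 + 5 + 5 = 15.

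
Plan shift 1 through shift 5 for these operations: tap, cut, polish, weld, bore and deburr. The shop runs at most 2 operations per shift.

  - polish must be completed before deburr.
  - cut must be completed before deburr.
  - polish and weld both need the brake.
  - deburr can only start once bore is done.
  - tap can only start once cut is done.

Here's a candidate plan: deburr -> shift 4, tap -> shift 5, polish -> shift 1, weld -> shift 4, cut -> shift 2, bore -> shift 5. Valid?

No — it violates: deburr can only start once bore is done

polish and weld both need the brake — holds.
The shop runs at most 2 operations per shift — holds.
polish must be completed before deburr — holds.
cut must be completed before deburr — holds.
tap can only start once cut is done — holds.
deburr can only start once bore is done — violated.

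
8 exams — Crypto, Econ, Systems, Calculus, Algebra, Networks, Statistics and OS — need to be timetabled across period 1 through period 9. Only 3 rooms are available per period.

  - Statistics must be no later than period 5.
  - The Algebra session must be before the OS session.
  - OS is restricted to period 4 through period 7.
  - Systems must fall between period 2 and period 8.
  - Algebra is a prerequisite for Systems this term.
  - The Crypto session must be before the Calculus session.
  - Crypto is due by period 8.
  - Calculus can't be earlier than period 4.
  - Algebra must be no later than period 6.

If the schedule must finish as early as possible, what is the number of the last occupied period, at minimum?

4

The precedence chain requires at least 2 distinct periods.
With at most 3 per period and 8 exams, at least 3 periods are needed.
Calculus can't be placed before period 4, so the schedule must run through at least period 4.
4 works (last occupied period: period 4): for example Crypto=period 1; Systems=period 2; Econ=period 1; Calculus=period 4; Statistics=period 2; Networks=period 2; Algebra=period 1; OS=period 4.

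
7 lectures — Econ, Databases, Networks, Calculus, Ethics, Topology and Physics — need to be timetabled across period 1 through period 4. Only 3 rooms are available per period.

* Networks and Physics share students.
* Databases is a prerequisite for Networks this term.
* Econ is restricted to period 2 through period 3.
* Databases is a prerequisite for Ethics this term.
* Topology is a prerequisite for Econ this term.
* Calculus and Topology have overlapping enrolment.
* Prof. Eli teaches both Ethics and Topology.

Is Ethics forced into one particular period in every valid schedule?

No

Ethics can be period 2 (e.g. Networks in period 2, Topology in period 1, Databases in period 1, Calculus in period 3, Physics in period 1, Econ in period 2, Ethics in period 2) or period 3 (e.g. Ethics -> period 3, Topology -> period 1, Networks -> period 2, Physics -> period 1, Databases -> period 1, Econ -> period 2, Calculus -> period 2).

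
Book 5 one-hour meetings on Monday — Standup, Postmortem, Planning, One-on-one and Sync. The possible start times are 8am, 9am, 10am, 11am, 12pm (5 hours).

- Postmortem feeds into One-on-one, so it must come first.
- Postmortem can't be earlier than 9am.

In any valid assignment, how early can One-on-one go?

Precedence pushes One-on-one to at least 10am.
One-on-one at 10am is achievable: Planning in 8am, Sync in 8am, One-on-one in 10am, Standup in 8am, Postmortem in 9am.

10am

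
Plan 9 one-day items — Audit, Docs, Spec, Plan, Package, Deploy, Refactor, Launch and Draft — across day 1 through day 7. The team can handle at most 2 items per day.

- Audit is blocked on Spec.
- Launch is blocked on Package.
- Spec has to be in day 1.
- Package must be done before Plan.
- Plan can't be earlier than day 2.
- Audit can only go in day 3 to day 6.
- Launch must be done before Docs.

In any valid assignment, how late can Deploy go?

Deploy at day 7 is achievable: Launch=day 2, Draft=day 4, Refactor=day 4, Spec=day 1, Package=day 1, Plan=day 2, Deploy=day 7, Audit=day 3, Docs=day 3.

day 7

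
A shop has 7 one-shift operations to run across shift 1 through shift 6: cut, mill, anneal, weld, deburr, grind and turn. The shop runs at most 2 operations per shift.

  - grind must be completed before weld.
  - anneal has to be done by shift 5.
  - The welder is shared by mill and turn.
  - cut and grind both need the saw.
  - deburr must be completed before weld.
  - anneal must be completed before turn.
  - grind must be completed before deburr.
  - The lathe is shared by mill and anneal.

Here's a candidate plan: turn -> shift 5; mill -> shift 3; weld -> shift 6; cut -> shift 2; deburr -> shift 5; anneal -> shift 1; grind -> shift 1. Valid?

Valid

grind must be completed before weld — holds.
anneal has to be done by shift 5 — holds.
The welder is shared by mill and turn — holds.
deburr must be completed before weld — holds.
grind must be completed before deburr — holds.
The lathe is shared by mill and anneal — holds.
anneal must be completed before turn — holds.
The shop runs at most 2 operations per shift — holds.
cut and grind both need the saw — holds.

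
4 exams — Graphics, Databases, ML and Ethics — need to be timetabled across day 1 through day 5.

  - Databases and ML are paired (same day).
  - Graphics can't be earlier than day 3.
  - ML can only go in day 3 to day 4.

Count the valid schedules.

30

Splitting on Graphics: it can be day 3 (10), day 4 (10), day 5 (10). Listing each branch's schedules as (Databases, ML, Ethics) by day number:
Graphics=day 3: (3,3,1) (3,3,2) (3,3,3) (3,3,4) (3,3,5) (4,4,1) (4,4,2) (4,4,3) (4,4,4) (4,4,5) — 10.
Graphics=day 4: (3,3,1) (3,3,2) (3,3,3) (3,3,4) (3,3,5) (4,4,1) (4,4,2) (4,4,3) (4,4,4) (4,4,5) — 10.
Graphics=day 5: (3,3,1) (3,3,2) (3,3,3) (3,3,4) (3,3,5) (4,4,1) (4,4,2) (4,4,3) (4,4,4) (4,4,5) — 10.
Summing: 10 + 10 + 10 = 30.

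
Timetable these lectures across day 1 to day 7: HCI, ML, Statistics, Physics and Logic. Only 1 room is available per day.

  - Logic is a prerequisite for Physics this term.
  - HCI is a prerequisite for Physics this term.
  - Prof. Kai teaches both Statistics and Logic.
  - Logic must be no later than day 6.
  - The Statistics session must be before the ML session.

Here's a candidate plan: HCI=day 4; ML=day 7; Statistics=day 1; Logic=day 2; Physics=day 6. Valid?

Prof. Kai teaches both Statistics and Logic — holds.
Logic must be no later than day 6 — holds.
The Statistics session must be before the ML session — holds.
HCI is a prerequisite for Physics this term — holds.
Only 1 room is available per day — holds.
Logic is a prerequisite for Physics this term — holds.

Valid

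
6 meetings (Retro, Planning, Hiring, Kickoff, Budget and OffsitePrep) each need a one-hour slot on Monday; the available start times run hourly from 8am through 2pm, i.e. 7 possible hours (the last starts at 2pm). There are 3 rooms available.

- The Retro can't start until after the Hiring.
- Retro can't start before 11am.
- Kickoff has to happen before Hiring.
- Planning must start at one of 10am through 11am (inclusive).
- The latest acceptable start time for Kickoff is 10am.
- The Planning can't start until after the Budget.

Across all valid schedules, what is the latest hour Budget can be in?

10am

Downstream work caps Budget at 10am.
Budget at 10am is achievable: Kickoff in 8am, Budget in 10am, Hiring in 9am, Planning in 11am, Retro in 11am, OffsitePrep in 8am.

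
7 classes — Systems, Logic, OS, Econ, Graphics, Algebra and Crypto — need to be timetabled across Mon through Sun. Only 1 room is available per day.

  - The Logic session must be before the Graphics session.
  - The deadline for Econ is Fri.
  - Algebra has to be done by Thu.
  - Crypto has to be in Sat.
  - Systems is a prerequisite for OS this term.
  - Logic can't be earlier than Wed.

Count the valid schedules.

46

Splitting on Systems: it can be Mon (19), Tue (15), Wed (6), Thu (4), Fri (2). Listing each branch's schedules as (Logic, OS, Econ, Graphics, Algebra, Crypto):
Systems=Mon: (Wed,Tue,Fri,Sun,Thu,Sat) (Wed,Thu,Fri,Sun,Tue,Sat) (Wed,Fri,Tue,Sun,Thu,Sat) (Wed,Fri,Thu,Sun,Tue,Sat) (Wed,Sun,Tue,Fri,Thu,Sat) (Wed,Sun,Thu,Fri,Tue,Sat) (Wed,Sun,Fri,Thu,Tue,Sat) (Thu,Tue,Fri,Sun,Wed,Sat) (Thu,Wed,Fri,Sun,Tue,Sat) (Thu,Fri,Tue,Sun,Wed,Sat) (Thu,Fri,Wed,Sun,Tue,Sat) (Thu,Sun,Tue,Fri,Wed,Sat) (Thu,Sun,Wed,Fri,Tue,Sat) (Fri,Tue,Wed,Sun,Thu,Sat) (Fri,Tue,Thu,Sun,Wed,Sat) (Fri,Wed,Tue,Sun,Thu,Sat) (Fri,Wed,Thu,Sun,Tue,Sat) (Fri,Thu,Tue,Sun,Wed,Sat) (Fri,Thu,Wed,Sun,Tue,Sat) — 19.
Systems=Tue: (Wed,Thu,Fri,Sun,Mon,Sat) (Wed,Fri,Mon,Sun,Thu,Sat) (Wed,Fri,Thu,Sun,Mon,Sat) (Wed,Sun,Mon,Fri,Thu,Sat) (Wed,Sun,Thu,Fri,Mon,Sat) (Wed,Sun,Fri,Thu,Mon,Sat) (Thu,Wed,Fri,Sun,Mon,Sat) (Thu,Fri,Mon,Sun,Wed,Sat) (Thu,Fri,Wed,Sun,Mon,Sat) (Thu,Sun,Mon,Fri,Wed,Sat) (Thu,Sun,Wed,Fri,Mon,Sat) (Fri,Wed,Mon,Sun,Thu,Sat) (Fri,Wed,Thu,Sun,Mon,Sat) (Fri,Thu,Mon,Sun,Wed,Sat) (Fri,Thu,Wed,Sun,Mon,Sat) — 15.
Systems=Wed: (Thu,Fri,Mon,Sun,Tue,Sat) (Thu,Fri,Tue,Sun,Mon,Sat) (Thu,Sun,Mon,Fri,Tue,Sat) (Thu,Sun,Tue,Fri,Mon,Sat) (Fri,Thu,Mon,Sun,Tue,Sat) (Fri,Thu,Tue,Sun,Mon,Sat) — 6.
Systems=Thu: (Wed,Fri,Mon,Sun,Tue,Sat) (Wed,Fri,Tue,Sun,Mon,Sat) (Wed,Sun,Mon,Fri,Tue,Sat) (Wed,Sun,Tue,Fri,Mon,Sat) — 4.
Systems=Fri: (Wed,Sun,Mon,Thu,Tue,Sat) (Wed,Sun,Tue,Thu,Mon,Sat) — 2.
Summing: 19 + 15 + 6 + 4 + 2 = 46.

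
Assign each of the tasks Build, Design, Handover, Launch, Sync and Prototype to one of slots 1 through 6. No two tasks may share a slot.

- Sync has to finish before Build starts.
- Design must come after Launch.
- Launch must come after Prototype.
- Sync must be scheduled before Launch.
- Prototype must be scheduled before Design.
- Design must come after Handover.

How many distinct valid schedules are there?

33

Splitting on Build: it can be 2 (3), 3 (6), 4 (8), 5 (8), 6 (8). Listing each branch's schedules as (Design, Handover, Launch, Sync, Prototype):
Build=2: (6,3,5,1,4) (6,4,5,1,3) (6,5,4,1,3) — 3.
Build=3: (6,1,5,2,4) (6,2,5,1,4) (6,4,5,1,2) (6,4,5,2,1) (6,5,4,1,2) (6,5,4,2,1) — 6.
Build=4: (6,1,5,2,3) (6,1,5,3,2) (6,2,5,1,3) (6,2,5,3,1) (6,3,5,1,2) (6,3,5,2,1) (6,5,3,1,2) (6,5,3,2,1) — 8.
Build=5: (6,1,4,2,3) (6,1,4,3,2) (6,2,4,1,3) (6,2,4,3,1) (6,3,4,1,2) (6,3,4,2,1) (6,4,3,1,2) (6,4,3,2,1) — 8.
Build=6: (5,1,4,2,3) (5,1,4,3,2) (5,2,4,1,3) (5,2,4,3,1) (5,3,4,1,2) (5,3,4,2,1) (5,4,3,1,2) (5,4,3,2,1) — 8.
Summing: 3 + 6 + 8 + 8 + 8 = 33.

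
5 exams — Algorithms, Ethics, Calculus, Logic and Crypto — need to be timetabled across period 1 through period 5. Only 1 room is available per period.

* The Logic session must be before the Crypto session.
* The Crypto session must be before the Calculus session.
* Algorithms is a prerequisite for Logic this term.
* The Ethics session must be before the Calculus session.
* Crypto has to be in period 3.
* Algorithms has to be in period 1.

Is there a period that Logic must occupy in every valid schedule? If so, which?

Algorithms is fixed at period 1 and must come before Logic, so Logic is at least period 2.
Crypto is fixed at period 3 and must come after Logic, so Logic is at most period 2.
So Logic must be period 2.

period 2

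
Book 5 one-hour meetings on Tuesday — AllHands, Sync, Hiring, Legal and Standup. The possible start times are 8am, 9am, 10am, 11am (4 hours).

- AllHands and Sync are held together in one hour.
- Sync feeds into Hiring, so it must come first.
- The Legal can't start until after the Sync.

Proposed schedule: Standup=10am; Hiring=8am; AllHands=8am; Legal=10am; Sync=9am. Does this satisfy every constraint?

The Legal can't start until after the Sync — holds.
AllHands and Sync are held together in one hour — violated.
Sync feeds into Hiring, so it must come first — violated.

No — it violates: Sync feeds into Hiring, so it must come first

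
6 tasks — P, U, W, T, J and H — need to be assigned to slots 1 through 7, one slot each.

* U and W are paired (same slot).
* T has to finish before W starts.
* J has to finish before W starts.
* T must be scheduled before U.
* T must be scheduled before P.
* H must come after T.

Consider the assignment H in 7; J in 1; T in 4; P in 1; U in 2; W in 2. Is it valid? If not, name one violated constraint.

T must be scheduled before U — violated.
T must be scheduled before P — violated.
J has to finish before W starts — holds.
H must come after T — holds.
T has to finish before W starts — violated.
U and W are paired (same slot) — holds.

No — it violates: T must be scheduled before P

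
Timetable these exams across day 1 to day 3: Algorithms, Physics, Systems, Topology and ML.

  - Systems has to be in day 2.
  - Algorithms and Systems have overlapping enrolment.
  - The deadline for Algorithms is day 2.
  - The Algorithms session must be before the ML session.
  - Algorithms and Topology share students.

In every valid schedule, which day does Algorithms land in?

Algorithms's window is day 1–day 2.
Systems is fixed at day 2, and Algorithms can't share a day with Systems.
So Algorithms must be day 1.

day 1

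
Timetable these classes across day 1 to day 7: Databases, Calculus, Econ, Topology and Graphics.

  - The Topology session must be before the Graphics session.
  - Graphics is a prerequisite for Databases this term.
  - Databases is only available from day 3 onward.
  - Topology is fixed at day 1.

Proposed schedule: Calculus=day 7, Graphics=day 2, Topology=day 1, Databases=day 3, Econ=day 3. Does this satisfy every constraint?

Yes, all constraints hold

Graphics is a prerequisite for Databases this term — holds.
Topology is fixed at day 1 — holds.
The Topology session must be before the Graphics session — holds.
Databases is only available from day 3 onward — holds.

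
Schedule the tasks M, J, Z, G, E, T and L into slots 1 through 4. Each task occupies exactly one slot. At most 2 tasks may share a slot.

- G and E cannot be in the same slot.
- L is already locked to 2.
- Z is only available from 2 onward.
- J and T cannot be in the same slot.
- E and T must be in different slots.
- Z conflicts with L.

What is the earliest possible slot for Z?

3

Z is available from 2.
Z at 3 is achievable: G -> 2, L -> 2, Z -> 3, E -> 3, M -> 1, T -> 4, J -> 1.
Nothing earlier works — the conflict and capacity constraints rule out every slot before 3.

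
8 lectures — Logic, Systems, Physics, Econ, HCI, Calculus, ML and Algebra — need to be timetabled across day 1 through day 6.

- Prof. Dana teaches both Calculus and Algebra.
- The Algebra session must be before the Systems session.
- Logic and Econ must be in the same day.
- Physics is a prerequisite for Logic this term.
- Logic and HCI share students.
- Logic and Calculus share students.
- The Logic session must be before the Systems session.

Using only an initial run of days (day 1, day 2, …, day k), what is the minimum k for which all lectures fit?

The precedence chain requires at least 3 distinct days.
3 works (last occupied day: day 3): for example Algebra -> day 1; Econ -> day 2; ML -> day 1; Logic -> day 2; HCI -> day 1; Physics -> day 1; Systems -> day 3; Calculus -> day 3.

3 days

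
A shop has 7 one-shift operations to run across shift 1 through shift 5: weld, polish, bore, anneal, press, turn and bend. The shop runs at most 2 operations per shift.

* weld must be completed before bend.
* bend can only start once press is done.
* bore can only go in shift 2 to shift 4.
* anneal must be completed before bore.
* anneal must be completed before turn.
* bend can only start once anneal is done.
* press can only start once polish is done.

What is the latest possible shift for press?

shift 4

Precedence pushes press to at least shift 2; downstream work caps press at shift 4.
press at shift 4 is achievable: bend in shift 5; press in shift 4; weld in shift 1; bore in shift 2; polish in shift 2; turn in shift 3; anneal in shift 1.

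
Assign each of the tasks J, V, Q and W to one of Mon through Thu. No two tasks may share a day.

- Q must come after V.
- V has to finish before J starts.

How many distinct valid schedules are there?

Splitting on J: it can be Tue (2), Wed (3), Thu (3). Listing each branch's schedules as (V, Q, W):
J=Tue: (Mon,Wed,Thu) (Mon,Thu,Wed) — 2.
J=Wed: (Mon,Tue,Thu) (Mon,Thu,Tue) (Tue,Thu,Mon) — 3.
J=Thu: (Mon,Tue,Wed) (Mon,Wed,Tue) (Tue,Wed,Mon) — 3.
Summing: 2 + 3 + 3 = 8.

8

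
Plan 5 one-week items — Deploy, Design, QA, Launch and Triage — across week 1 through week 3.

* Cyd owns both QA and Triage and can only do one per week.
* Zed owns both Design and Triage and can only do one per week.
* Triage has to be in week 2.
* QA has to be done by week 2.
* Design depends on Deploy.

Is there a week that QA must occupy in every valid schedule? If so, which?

week 1

QA's window is week 1–week 2.
Triage is fixed at week 2, and QA can't share a week with Triage.
So QA must be week 1.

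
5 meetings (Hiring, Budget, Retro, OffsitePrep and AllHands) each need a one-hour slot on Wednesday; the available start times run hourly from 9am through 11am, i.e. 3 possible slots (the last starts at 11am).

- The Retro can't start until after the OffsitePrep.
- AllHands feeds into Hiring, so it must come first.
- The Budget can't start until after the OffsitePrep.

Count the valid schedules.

15

Splitting on Hiring: it can be 10am (5), 11am (10). Listing each branch's schedules as (Budget, Retro, OffsitePrep, AllHands):
Hiring=10am: (10am,10am,9am,9am) (10am,11am,9am,9am) (11am,10am,9am,9am) (11am,11am,9am,9am) (11am,11am,10am,9am) — 5.
Hiring=11am: (10am,10am,9am,9am) (10am,10am,9am,10am) (10am,11am,9am,9am) (10am,11am,9am,10am) (11am,10am,9am,9am) (11am,10am,9am,10am) (11am,11am,9am,9am) (11am,11am,9am,10am) (11am,11am,10am,9am) (11am,11am,10am,10am) — 10.
Summing: 5 + 10 = 15.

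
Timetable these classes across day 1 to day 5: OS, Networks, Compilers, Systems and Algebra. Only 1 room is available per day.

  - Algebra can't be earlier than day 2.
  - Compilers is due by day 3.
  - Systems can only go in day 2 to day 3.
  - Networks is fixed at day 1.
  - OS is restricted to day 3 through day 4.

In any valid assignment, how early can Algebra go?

day 5

Algebra is available from day 2.
Algebra at day 5 is achievable: Networks -> day 1; Systems -> day 2; Compilers -> day 3; OS -> day 4; Algebra -> day 5.
Nothing earlier works — the capacity limit rule out every day before day 5.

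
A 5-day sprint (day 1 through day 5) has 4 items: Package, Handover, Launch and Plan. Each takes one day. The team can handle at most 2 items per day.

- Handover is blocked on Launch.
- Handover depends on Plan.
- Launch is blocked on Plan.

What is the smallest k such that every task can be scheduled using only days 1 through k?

The precedence chain requires at least 3 distinct days.
With at most 2 per day and 4 tasks, at least 2 days are needed.
3 works (last occupied day: day 3): for example Launch=day 2; Plan=day 1; Handover=day 3; Package=day 1.

3 days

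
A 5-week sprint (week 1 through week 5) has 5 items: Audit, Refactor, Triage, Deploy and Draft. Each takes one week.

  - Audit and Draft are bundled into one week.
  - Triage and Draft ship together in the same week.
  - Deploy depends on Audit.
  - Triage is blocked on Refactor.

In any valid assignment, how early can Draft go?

Draft must be in the same week as Triage, which can't be before week 2, so Draft is at least week 2; Draft must be in the same week as Audit, which can't be after week 4, so Draft is at most week 4.
Draft at week 2 is achievable: Deploy -> week 3; Draft -> week 2; Refactor -> week 1; Audit -> week 2; Triage -> week 2.

week 2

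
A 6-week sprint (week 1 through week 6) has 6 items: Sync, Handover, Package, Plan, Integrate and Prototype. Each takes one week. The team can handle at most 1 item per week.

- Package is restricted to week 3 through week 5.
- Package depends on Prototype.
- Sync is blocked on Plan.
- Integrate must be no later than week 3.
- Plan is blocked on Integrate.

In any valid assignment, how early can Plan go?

week 2

Precedence pushes Plan to at least week 2; downstream work caps Plan at week 5.
Plan at week 2 is achievable: Sync=week 5, Prototype=week 3, Handover=week 6, Plan=week 2, Integrate=week 1, Package=week 4.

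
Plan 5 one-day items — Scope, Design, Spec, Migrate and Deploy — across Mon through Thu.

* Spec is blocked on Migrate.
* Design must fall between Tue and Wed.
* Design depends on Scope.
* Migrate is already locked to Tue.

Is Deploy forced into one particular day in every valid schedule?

No

Deploy can be Mon (e.g. Migrate -> Tue, Scope -> Mon, Design -> Tue, Deploy -> Mon, Spec -> Wed) or Tue (e.g. Scope in Mon; Design in Tue; Deploy in Tue; Spec in Wed; Migrate in Tue).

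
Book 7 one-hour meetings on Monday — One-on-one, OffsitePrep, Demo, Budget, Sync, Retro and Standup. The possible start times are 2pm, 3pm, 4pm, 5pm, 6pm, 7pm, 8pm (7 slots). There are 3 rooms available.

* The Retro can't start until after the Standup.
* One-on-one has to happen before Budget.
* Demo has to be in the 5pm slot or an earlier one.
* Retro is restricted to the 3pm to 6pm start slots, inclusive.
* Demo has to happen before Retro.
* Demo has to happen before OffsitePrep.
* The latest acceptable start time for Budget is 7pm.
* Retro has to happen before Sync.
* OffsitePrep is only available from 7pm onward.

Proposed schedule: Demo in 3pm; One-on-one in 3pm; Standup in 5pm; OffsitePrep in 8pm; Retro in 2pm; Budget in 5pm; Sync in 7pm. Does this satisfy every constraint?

Demo has to happen before OffsitePrep — holds.
OffsitePrep is only available from 7pm onward — holds.
The latest acceptable start time for Budget is 7pm — holds.
Retro has to happen before Sync — holds.
The Retro can't start until after the Standup — violated.
Demo has to happen before Retro — violated.
There are 3 rooms available — holds.
One-on-one has to happen before Budget — holds.
Demo has to be in the 5pm slot or an earlier one — holds.
Retro is restricted to the 3pm to 6pm start slots, inclusive — violated.

No. Retro is restricted to the 3pm to 6pm start slots, inclusive is not satisfied.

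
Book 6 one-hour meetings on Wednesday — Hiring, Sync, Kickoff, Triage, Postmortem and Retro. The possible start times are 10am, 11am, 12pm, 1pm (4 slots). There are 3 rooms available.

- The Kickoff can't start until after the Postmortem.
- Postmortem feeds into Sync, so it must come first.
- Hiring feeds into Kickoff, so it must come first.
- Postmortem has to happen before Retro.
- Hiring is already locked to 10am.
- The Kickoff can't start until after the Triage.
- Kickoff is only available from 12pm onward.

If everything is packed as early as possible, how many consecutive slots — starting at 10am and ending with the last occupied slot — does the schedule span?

3

The precedence chain requires at least 2 distinct slots.
With at most 3 per slot and 6 meetings, at least 2 slots are needed.
Kickoff can't be placed before 12pm — that is slot 3 counting from 10am — so the schedule must run through at least 3 slots.
3 works (last occupied slot: 12pm): for example Sync in 11am; Hiring in 10am; Postmortem in 10am; Kickoff in 12pm; Triage in 10am; Retro in 11am.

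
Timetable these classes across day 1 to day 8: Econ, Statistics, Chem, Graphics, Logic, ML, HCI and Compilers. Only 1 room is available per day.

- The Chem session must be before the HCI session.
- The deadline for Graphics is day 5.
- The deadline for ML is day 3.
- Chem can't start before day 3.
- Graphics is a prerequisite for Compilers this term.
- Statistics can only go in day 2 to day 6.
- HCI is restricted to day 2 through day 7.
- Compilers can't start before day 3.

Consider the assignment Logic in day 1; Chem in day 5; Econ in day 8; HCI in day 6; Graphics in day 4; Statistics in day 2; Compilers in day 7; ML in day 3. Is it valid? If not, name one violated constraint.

Yes, all constraints hold

Statistics can only go in day 2 to day 6 — holds.
Chem can't start before day 3 — holds.
The Chem session must be before the HCI session — holds.
Compilers can't start before day 3 — holds.
The deadline for Graphics is day 5 — holds.
Graphics is a prerequisite for Compilers this term — holds.
The deadline for ML is day 3 — holds.
Only 1 room is available per day — holds.
HCI is restricted to day 2 through day 7 — holds.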